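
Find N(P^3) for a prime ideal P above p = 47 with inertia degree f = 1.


N(P^a) = p^(a*f)
= 47^(3*1)
= 47^3
= 103823

103823


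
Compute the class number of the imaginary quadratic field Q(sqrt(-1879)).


K = Q(sqrt(-1879)). d mod 4 = 1, so D = disc(K) = d = -1879
h(K) equals the number of primitive reduced positive-definite forms (a, b, c) = a*x^2 + b*x*y + c*y^2 with b^2 - 4ac = D,
where reduced means |b| <= a <= c, with b >= 0 whenever |b| = a or a = c, and primitive means gcd(a, b, c) = 1.
Reduced forces 3a^2 <= |D| = 1879, so 1 <= a <= 25; b must have the parity of D, and c = (b^2 - D)/(4a) must be an integer >= a.
Enumerate a = 1..25, b in [-a, a]:
  a=1: (1, 1, 470)  [1]
  a=2: (2, -1, 235), (2, 1, 235)  [2]
  a=3: none
  a=4: (4, -3, 118), (4, 3, 118)  [2]
  a=5: (5, -1, 94), (5, 1, 94)  [2]
  a=6: none
  a=7: (7, -5, 68), (7, 5, 68)  [2]
  a=8: (8, -3, 59), (8, 3, 59)  [2]
  a=9: none
  a=10: (10, -9, 49), (10, -1, 47), (10, 1, 47), (10, 9, 49)  [4]
  a=11..13: none
  a=14: (14, -9, 35), (14, -5, 34), (14, 5, 34), (14, 9, 35)  [4]
  a=15: none
  a=16: (16, -13, 32), (16, 13, 32)  [2]
  a=17: (17, -5, 28), (17, 5, 28)  [2]
  a=18..19: none
  a=20: (20, -19, 28), (20, -11, 25), (20, 11, 25), (20, 19, 28)  [4]
  a=21..25: none
Total reduced forms: 1 + 2 + 2 + 2 + 2 + 2 + 4 + 4 + 2 + 2 + 4 = 27
h = 27

27


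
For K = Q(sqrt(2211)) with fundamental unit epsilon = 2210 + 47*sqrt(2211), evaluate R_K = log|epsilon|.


epsilon = 2210 + 47*sqrt(2211)
= 4419.9998
R = ln(4419.9998)
= 8.3939

8.3939


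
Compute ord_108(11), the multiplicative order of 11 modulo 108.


We want ord_108(11), the smallest k >= 1 with 11^k = 1 mod 108.
n = 108 = 2^2 * 3^3, phi(108) = 36; the order divides phi(n).
Divisors of 36: 1, 2, 3, 4, 6, 9, 12, 18, 36
Repeated squaring mod 108: 11^1 = 11, 11^2 = 13, 11^4 = 61, 11^8 = 49, 11^16 = 25, 11^32 = 85
Test divisors in increasing order:
  k=1: 11^1 = 11 mod 108
  k=2: 11^2 = 13 mod 108
  k=3: 11^3 = 13 * 11 = 35 mod 108
  k=4: 11^4 = 61 mod 108
  k=6: 11^6 = 61 * 13 = 37 mod 108
  k=9: 11^9 = 49 * 11 = 107 mod 108
  k=12: 11^12 = 49 * 61 = 73 mod 108
  k=18: 11^18 = 25 * 13 = 1 mod 108  <- first divisor giving 1
Order = 18

18


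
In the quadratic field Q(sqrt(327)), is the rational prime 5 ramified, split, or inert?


K = Q(sqrt(327)). Since d mod 4 = 3, disc(K) = 1308.
Check p | disc: 1308 mod 5 = 3.
p does not divide disc. Compute Legendre symbol (d/p):
2^((5-1)/2) mod 5 = -1
(d/p) = -1, so p is inert: (p) stays prime with e=1, f=2, g=1.
Therefore p is inert.

inert


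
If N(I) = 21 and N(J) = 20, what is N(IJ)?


N(IJ) = N(I) * N(J)
= 21 * 20
= 420

420


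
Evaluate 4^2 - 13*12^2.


x^2 - d*y^2
= 4^2 - 13*12^2
= 16 - 1872
= -1856

-1856


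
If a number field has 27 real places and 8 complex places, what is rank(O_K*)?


By Dirichlet's unit theorem:
rank = r1 + r2 - 1
= 27 + 8 - 1
= 34

34


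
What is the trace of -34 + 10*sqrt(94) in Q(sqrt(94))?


Tr(a + b*sqrt(d)) = (a + b*sqrt(d)) + (a - b*sqrt(d)) = 2a
= 2 * (-34)
= -68

-68


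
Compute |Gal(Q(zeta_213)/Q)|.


|Gal(Q(zeta_213)/Q)| = phi(213)
= 140

140


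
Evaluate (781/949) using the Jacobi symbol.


Compute (781/949) via quadratic reciprocity:
  reciprocity: (781/949) -> +(949/781)
  reduce: (168/781)
  pull out 2: (2/781) = -1  (since 781 mod 8 = 5)
  pull out 2: (2/781) = -1  (since 781 mod 8 = 5)
  pull out 2: (2/781) = -1  (since 781 mod 8 = 5)
  reciprocity: (21/781) -> +(781/21)
  reduce: (4/21)
  pull out 2: (2/21) = -1  (since 21 mod 8 = 5)
  pull out 2: (2/21) = -1  (since 21 mod 8 = 5)
  (1/21) = 1
Product of signs = -1

-1


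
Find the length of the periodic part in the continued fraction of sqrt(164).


Run the CF algorithm for sqrt(164).
a_0 = floor(sqrt(164)) = 12; set m_0=0, q_0=1.
Recurrence: m' = q*a - m,  q' = (d - m'^2)/q,  a' = floor((a_0 + m')/q').
  step 1: m=12, q=20, a=1
  step 2: m=8, q=5, a=4
  step 3: m=12, q=4, a=6
  step 4: m=12, q=5, a=4
  step 5: m=8, q=20, a=1
  step 6: m=12, q=1, a=24
a_6 = 2*a_0 = 24, so the period closes here.
sqrt(164) = [12; 1, 4, 6, 4, 1, 24]
Period length = 6

6


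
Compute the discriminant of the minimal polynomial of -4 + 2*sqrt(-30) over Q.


The element -4 + 2*sqrt(-30) has minimal polynomial:
x^2 + 8*x + 136
Discriminant = (8)^2 - 4*(136)
= 64 - 544
= -480

-480


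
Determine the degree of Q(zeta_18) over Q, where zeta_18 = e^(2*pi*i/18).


The degree equals Euler's totient phi(18).
18 = 2 * 3^2
phi(18) = 6

6


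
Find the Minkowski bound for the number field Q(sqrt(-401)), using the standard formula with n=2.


d = -401, d mod 4 = 3, so disc(K) = 4d = -1604; |disc(K)| = 1604
Imaginary quadratic field, so n = 2, s = r2 = 1, r1 = 0
M = (n!/n^n) * (4/pi)^s * sqrt(|disc(K)|) = (2!/2^2) * (4/pi)^1 * sqrt(1604)
= 0.5 * 1.273240 * 40.049969
= 25.4966

25.4966


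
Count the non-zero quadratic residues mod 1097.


For prime p, the number of non-zero quadratic residues is (p-1)/2.
= (1097-1)/2
= 548

548


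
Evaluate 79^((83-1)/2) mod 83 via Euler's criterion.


p = 83 is prime and the exponent is (p-1)/2 = 41, so by Euler's criterion 79^41 = (79/83) = +1 or -1 mod 83.
Compute by square-and-multiply:
  41 = 32 + 8 + 1 (binary 101001)
  Repeated squaring mod 83: 79^1 = 79, 79^2 = 16, 79^4 = 7, 79^8 = 49, 79^16 = 77, 79^32 = 36
  79^41 = 79^32 * 79^8 * 79^1 = 36 * 49 * 79 mod 83
    36 * 49 = 1764 = 21 mod 83
    21 * 79 = 1659 = 82 mod 83
  79^41 = 82 mod 83
Result 82 = p - 1 = -1 mod 83: 79 is a quadratic non-residue mod 83. As a residue in [0, p-1] the value is 82.
79^41 mod 83 = 82

82


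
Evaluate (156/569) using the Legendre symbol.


p = 569 is prime, so compute (156/569) with the reciprocity algorithm (Jacobi-symbol steps: pull out 2s via (2/n), flip via reciprocity, reduce):
  pull out 2: (2/569) = +1  (since 569 mod 8 = 1)
  pull out 2: (2/569) = +1  (since 569 mod 8 = 1)
  reciprocity: (39/569) -> +(569/39)
  reduce: (23/39)
  reciprocity: (23/39) -> -(39/23)
  reduce: (16/23)
  pull out 2: (2/23) = +1  (since 23 mod 8 = 7)
  pull out 2: (2/23) = +1  (since 23 mod 8 = 7)
  pull out 2: (2/23) = +1  (since 23 mod 8 = 7)
  pull out 2: (2/23) = +1  (since 23 mod 8 = 7)
  (1/23) = 1
Product of signs = -1
(156/569) = -1

-1


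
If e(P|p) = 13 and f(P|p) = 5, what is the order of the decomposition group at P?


|D_P| = e * f
= 13 * 5
= 65

65


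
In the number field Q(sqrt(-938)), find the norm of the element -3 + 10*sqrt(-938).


N(a + b*sqrt(d)) = a^2 - d*b^2
= (-3)^2 - (-938)*(10)^2
= 9 + 93800
= 93809

93809


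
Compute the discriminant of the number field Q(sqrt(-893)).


For K = Q(sqrt(d)) with d squarefree: disc(K) = d if d = 1 mod 4, and disc(K) = 4d if d = 2 or 3 mod 4.
Here d = -893, and d mod 4 = 3.
d = 3 mod 4, not 1 (O_K = Z[sqrt(d)]), so disc(K) = 4d = 4 * (-893) = -3572

-3572


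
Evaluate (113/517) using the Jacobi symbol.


Compute (113/517) via quadratic reciprocity:
  reciprocity: (113/517) -> +(517/113)
  reduce: (65/113)
  reciprocity: (65/113) -> +(113/65)
  reduce: (48/65)
  pull out 2: (2/65) = +1  (since 65 mod 8 = 1)
  pull out 2: (2/65) = +1  (since 65 mod 8 = 1)
  pull out 2: (2/65) = +1  (since 65 mod 8 = 1)
  pull out 2: (2/65) = +1  (since 65 mod 8 = 1)
  reciprocity: (3/65) -> +(65/3)
  reduce: (2/3)
  pull out 2: (2/3) = -1  (since 3 mod 8 = 3)
  (1/3) = 1
Product of signs = -1

-1


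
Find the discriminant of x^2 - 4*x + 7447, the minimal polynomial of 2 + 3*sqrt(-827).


The element 2 + 3*sqrt(-827) has minimal polynomial:
x^2 - 4*x + 7447
Discriminant = (-4)^2 - 4*(7447)
= 16 - 29788
= -29772

-29772


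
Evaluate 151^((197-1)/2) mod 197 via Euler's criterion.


p = 197 is prime and the exponent is (p-1)/2 = 98, so by Euler's criterion 151^98 = (151/197) = +1 or -1 mod 197.
Compute by square-and-multiply:
  98 = 64 + 32 + 2 (binary 1100010)
  Repeated squaring mod 197: 151^1 = 151, 151^2 = 146, 151^4 = 40, 151^8 = 24, 151^16 = 182, 151^32 = 28, 151^64 = 193
  151^98 = 151^64 * 151^32 * 151^2 = 193 * 28 * 146 mod 197
    193 * 28 = 5404 = 85 mod 197
    85 * 146 = 12410 = 196 mod 197
  151^98 = 196 mod 197
Result 196 = p - 1 = -1 mod 197: 151 is a quadratic non-residue mod 197. As a residue in [0, p-1] the value is 196.
151^98 mod 197 = 196

196


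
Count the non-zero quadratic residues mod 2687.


For prime p, the number of non-zero quadratic residues is (p-1)/2.
= (2687-1)/2
= 1343

1343


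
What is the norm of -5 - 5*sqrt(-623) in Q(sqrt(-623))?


N(a + b*sqrt(d)) = a^2 - d*b^2
= (-5)^2 - (-623)*(-5)^2
= 25 + 15575
= 15600

15600


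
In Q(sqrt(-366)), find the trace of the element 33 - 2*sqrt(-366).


Tr(a + b*sqrt(d)) = (a + b*sqrt(d)) + (a - b*sqrt(d)) = 2a
= 2 * (33)
= 66

66


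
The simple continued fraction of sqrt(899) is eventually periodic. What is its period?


Run the CF algorithm for sqrt(899).
a_0 = floor(sqrt(899)) = 29; set m_0=0, q_0=1.
Recurrence: m' = q*a - m,  q' = (d - m'^2)/q,  a' = floor((a_0 + m')/q').
  step 1: m=29, q=58, a=1
  step 2: m=29, q=1, a=58
a_2 = 2*a_0 = 58, so the period closes here.
sqrt(899) = [29; 1, 58]
Period length = 2

2


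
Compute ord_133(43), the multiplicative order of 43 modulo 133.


We want ord_133(43), the smallest k >= 1 with 43^k = 1 mod 133.
n = 133 = 7 * 19, phi(133) = 108; the order divides phi(n).
Divisors of 108: 1, 2, 3, 4, 6, 9, 12, 18, 27, 36, 54, 108
Repeated squaring mod 133: 43^1 = 43, 43^2 = 120, 43^4 = 36, 43^8 = 99, 43^16 = 92, 43^32 = 85, 43^64 = 43
Test divisors in increasing order:
  k=1: 43^1 = 43 mod 133
  k=2: 43^2 = 120 mod 133
  k=3: 43^3 = 120 * 43 = 106 mod 133
  k=4: 43^4 = 36 mod 133
  k=6: 43^6 = 36 * 120 = 64 mod 133
  k=9: 43^9 = 99 * 43 = 1 mod 133  <- first divisor giving 1
Order = 9

9


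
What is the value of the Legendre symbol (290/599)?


p = 599 is prime, so compute (290/599) with the reciprocity algorithm (Jacobi-symbol steps: pull out 2s via (2/n), flip via reciprocity, reduce):
  pull out 2: (2/599) = +1  (since 599 mod 8 = 7)
  reciprocity: (145/599) -> +(599/145)
  reduce: (19/145)
  reciprocity: (19/145) -> +(145/19)
  reduce: (12/19)
  pull out 2: (2/19) = -1  (since 19 mod 8 = 3)
  pull out 2: (2/19) = -1  (since 19 mod 8 = 3)
  reciprocity: (3/19) -> -(19/3)
  reduce: (1/3)
  (1/3) = 1
Product of signs = -1
(290/599) = -1

-1


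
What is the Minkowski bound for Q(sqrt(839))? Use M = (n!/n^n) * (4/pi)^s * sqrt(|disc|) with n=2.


d = 839, d mod 4 = 3, so disc(K) = 4d = 3356; |disc(K)| = 3356
Real quadratic field, so n = 2, s = r2 = 0, r1 = 2
M = (n!/n^n) * (4/pi)^s * sqrt(|disc(K)|) = (2!/2^2) * (4/pi)^0 * sqrt(3356)
= 0.5 * 1.000000 * 57.930993
= 28.9655

28.9655


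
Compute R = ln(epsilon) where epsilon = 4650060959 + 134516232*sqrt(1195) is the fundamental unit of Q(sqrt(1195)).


epsilon = 4650060959 + 134516232*sqrt(1195)
= 9.3001e+09
R = ln(9.3001e+09)
= 22.9533

22.9533


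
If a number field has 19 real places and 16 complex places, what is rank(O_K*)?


By Dirichlet's unit theorem:
rank = r1 + r2 - 1
= 19 + 16 - 1
= 34

34


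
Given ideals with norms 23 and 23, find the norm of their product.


N(IJ) = N(I) * N(J)
= 23 * 23
= 529

529


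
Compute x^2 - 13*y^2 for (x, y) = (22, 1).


x^2 - d*y^2
= 22^2 - 13*1^2
= 484 - 13
= 471

471


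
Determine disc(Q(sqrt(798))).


For K = Q(sqrt(d)) with d squarefree: disc(K) = d if d = 1 mod 4, and disc(K) = 4d if d = 2 or 3 mod 4.
Here d = 798, and d mod 4 = 2.
d = 2 mod 4, not 1 (O_K = Z[sqrt(d)]), so disc(K) = 4d = 4 * (798) = 3192

3192


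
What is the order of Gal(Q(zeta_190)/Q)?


|Gal(Q(zeta_190)/Q)| = phi(190)
= 72

72


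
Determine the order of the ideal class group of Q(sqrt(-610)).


K = Q(sqrt(-610)). d mod 4 = 2, so D = disc(K) = 4d = -2440
h(K) equals the number of primitive reduced positive-definite forms (a, b, c) = a*x^2 + b*x*y + c*y^2 with b^2 - 4ac = D,
where reduced means |b| <= a <= c, with b >= 0 whenever |b| = a or a = c, and primitive means gcd(a, b, c) = 1.
Reduced forces 3a^2 <= |D| = 2440, so 1 <= a <= 28; b must have the parity of D, and c = (b^2 - D)/(4a) must be an integer >= a.
Enumerate a = 1..28, b in [-a, a]:
  a=1: (1, 0, 610)  [1]
  a=2: (2, 0, 305)  [1]
  a=3..4: none
  a=5: (5, 0, 122)  [1]
  a=6..9: none
  a=10: (10, 0, 61)  [1]
  a=11..12: none
  a=13: (13, -2, 47), (13, 2, 47)  [2]
  a=14..16: none
  a=17: (17, -12, 38), (17, 12, 38)  [2]
  a=18: none
  a=19: (19, -12, 34), (19, 12, 34)  [2]
  a=20..25: none
  a=26: (26, -24, 29), (26, 24, 29)  [2]
  a=27..28: none
Total reduced forms: 1 + 1 + 1 + 1 + 2 + 2 + 2 + 2 = 12
h = 12

12


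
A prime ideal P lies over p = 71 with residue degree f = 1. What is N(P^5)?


N(P^a) = p^(a*f)
= 71^(5*1)
= 71^5
= 1804229351

1804229351


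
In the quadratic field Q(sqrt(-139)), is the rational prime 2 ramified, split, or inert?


K = Q(sqrt(-139)). Since d mod 4 = 1, disc(K) = -139.
Check p | disc: -139 mod 2 = 1.
p=2 does not divide disc (d is 1 mod 4). 2 splits iff d = 1 mod 8.
d mod 8 = 5, so (d/2) = -1.
(d/p) = -1, so p is inert: (p) stays prime with e=1, f=2, g=1.
Therefore p is inert.

inert


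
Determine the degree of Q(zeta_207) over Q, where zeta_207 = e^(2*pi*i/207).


The degree equals Euler's totient phi(207).
207 = 3^2 * 23
phi(207) = 132

132


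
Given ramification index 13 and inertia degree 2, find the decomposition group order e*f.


|D_P| = e * f
= 13 * 2
= 26

26


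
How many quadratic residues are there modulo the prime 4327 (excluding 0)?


For prime p, the number of non-zero quadratic residues is (p-1)/2.
= (4327-1)/2
= 2163

2163


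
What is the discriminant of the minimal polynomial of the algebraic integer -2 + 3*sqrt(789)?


The element -2 + 3*sqrt(789) has minimal polynomial:
x^2 + 4*x - 7097
Discriminant = (4)^2 - 4*(-7097)
= 16 + 28388
= 28404

28404


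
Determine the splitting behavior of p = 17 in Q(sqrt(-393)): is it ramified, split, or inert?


K = Q(sqrt(-393)). Since d mod 4 = 3, disc(K) = -1572.
Check p | disc: -1572 mod 17 = 9.
p does not divide disc. Compute Legendre symbol (d/p):
15^((17-1)/2) mod 17 = 1
(d/p) = 1, so p splits: (p) = P*P' with e=1, f=1, g=2.
Therefore p is split.

split


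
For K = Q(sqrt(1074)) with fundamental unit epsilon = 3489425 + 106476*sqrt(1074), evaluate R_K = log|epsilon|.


epsilon = 3489425 + 106476*sqrt(1074)
= 6.9788e+06
R = ln(6.9788e+06)
= 15.7584

15.7584


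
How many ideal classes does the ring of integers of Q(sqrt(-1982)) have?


K = Q(sqrt(-1982)). d mod 4 = 2, so D = disc(K) = 4d = -7928
h(K) equals the number of primitive reduced positive-definite forms (a, b, c) = a*x^2 + b*x*y + c*y^2 with b^2 - 4ac = D,
where reduced means |b| <= a <= c, with b >= 0 whenever |b| = a or a = c, and primitive means gcd(a, b, c) = 1.
Reduced forces 3a^2 <= |D| = 7928, so 1 <= a <= 51; b must have the parity of D, and c = (b^2 - D)/(4a) must be an integer >= a.
Enumerate a = 1..51, b in [-a, a]:
  a=1: (1, 0, 1982)  [1]
  a=2: (2, 0, 991)  [1]
  a=3: (3, -2, 661), (3, 2, 661)  [2]
  a=4..5: none
  a=6: (6, -4, 331), (6, 4, 331)  [2]
  a=7..8: none
  a=9: (9, -8, 222), (9, 8, 222)  [2]
  a=10: none
  a=11: (11, -6, 181), (11, 6, 181)  [2]
  a=12..17: none
  a=18: (18, -8, 111), (18, 8, 111)  [2]
  a=19..21: none
  a=22: (22, -16, 93), (22, 16, 93)  [2]
  a=23..26: none
  a=27: (27, -8, 74), (27, 8, 74)  [2]
  a=28..30: none
  a=31: (31, -16, 66), (31, 16, 66)  [2]
  a=32: none
  a=33: (33, -28, 66), (33, -16, 62), (33, 16, 62), (33, 28, 66)  [4]
  a=34..36: none
  a=37: (37, -8, 54), (37, 8, 54)  [2]
  a=38..51: none
Total reduced forms: 1 + 1 + 2 + 2 + 2 + 2 + 2 + 2 + 2 + 2 + 4 + 2 = 24
h = 24

24


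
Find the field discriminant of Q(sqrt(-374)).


For K = Q(sqrt(d)) with d squarefree: disc(K) = d if d = 1 mod 4, and disc(K) = 4d if d = 2 or 3 mod 4.
Here d = -374, and d mod 4 = 2.
d = 2 mod 4, not 1 (O_K = Z[sqrt(d)]), so disc(K) = 4d = 4 * (-374) = -1496

-1496


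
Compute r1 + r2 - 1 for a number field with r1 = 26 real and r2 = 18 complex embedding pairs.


By Dirichlet's unit theorem:
rank = r1 + r2 - 1
= 26 + 18 - 1
= 43

43


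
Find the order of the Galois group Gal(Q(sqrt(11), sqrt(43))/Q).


The 2 square roots of distinct primes are multiplicatively independent over Q,
so [K:Q] = 2^2 and Gal(K/Q) is isomorphic to (Z/2Z)^2.
|Gal| = 2^2 = 4

4


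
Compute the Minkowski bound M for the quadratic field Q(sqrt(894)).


d = 894, d mod 4 = 2, so disc(K) = 4d = 3576; |disc(K)| = 3576
Real quadratic field, so n = 2, s = r2 = 0, r1 = 2
M = (n!/n^n) * (4/pi)^s * sqrt(|disc(K)|) = (2!/2^2) * (4/pi)^0 * sqrt(3576)
= 0.5 * 1.000000 * 59.799666
= 29.8998

29.8998


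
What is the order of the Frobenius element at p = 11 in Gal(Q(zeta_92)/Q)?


The Frobenius at p in Gal(Q(zeta_n)/Q) = (Z/nZ)* is the class of p, so its order is ord_92(11), the smallest k >= 1 with 11^k = 1 mod 92.
n = 92 = 2^2 * 23, phi(92) = 44; the order divides phi(n).
Divisors of 44: 1, 2, 4, 11, 22, 44
Repeated squaring mod 92: 11^1 = 11, 11^2 = 29, 11^4 = 13, 11^8 = 77, 11^16 = 41, 11^32 = 25
Test divisors in increasing order:
  k=1: 11^1 = 11 mod 92
  k=2: 11^2 = 29 mod 92
  k=4: 11^4 = 13 mod 92
  k=11: 11^11 = 77 * 29 * 11 = 91 mod 92
  k=22: 11^22 = 41 * 13 * 29 = 1 mod 92  <- first divisor giving 1
Order = 22

22


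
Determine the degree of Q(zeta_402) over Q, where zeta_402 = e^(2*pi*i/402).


The degree equals Euler's totient phi(402).
402 = 2 * 3 * 67
phi(402) = 132

132


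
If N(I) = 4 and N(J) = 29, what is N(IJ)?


N(IJ) = N(I) * N(J)
= 4 * 29
= 116

116


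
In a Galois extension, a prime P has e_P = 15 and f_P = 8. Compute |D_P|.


|D_P| = e * f
= 15 * 8
= 120

120


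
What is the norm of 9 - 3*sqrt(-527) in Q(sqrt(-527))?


N(a + b*sqrt(d)) = a^2 - d*b^2
= (9)^2 - (-527)*(-3)^2
= 81 + 4743
= 4824

4824


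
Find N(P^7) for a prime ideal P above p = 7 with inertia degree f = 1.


N(P^a) = p^(a*f)
= 7^(7*1)
= 7^7
= 823543

823543


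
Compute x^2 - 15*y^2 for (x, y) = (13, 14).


x^2 - d*y^2
= 13^2 - 15*14^2
= 169 - 2940
= -2771

-2771


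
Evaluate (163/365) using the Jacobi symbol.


Compute (163/365) via quadratic reciprocity:
  reciprocity: (163/365) -> +(365/163)
  reduce: (39/163)
  reciprocity: (39/163) -> -(163/39)
  reduce: (7/39)
  reciprocity: (7/39) -> -(39/7)
  reduce: (4/7)
  pull out 2: (2/7) = +1  (since 7 mod 8 = 7)
  pull out 2: (2/7) = +1  (since 7 mod 8 = 7)
  (1/7) = 1
Product of signs = 1

1


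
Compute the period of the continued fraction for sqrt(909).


Run the CF algorithm for sqrt(909).
a_0 = floor(sqrt(909)) = 30; set m_0=0, q_0=1.
Recurrence: m' = q*a - m,  q' = (d - m'^2)/q,  a' = floor((a_0 + m')/q').
  step 1: m=30, q=9, a=6
  step 2: m=24, q=37, a=1
  step 3: m=13, q=20, a=2
  step 4: m=27, q=9, a=6
  step 5: m=27, q=20, a=2
  step 6: m=13, q=37, a=1
  step 7: m=24, q=9, a=6
  step 8: m=30, q=1, a=60
a_8 = 2*a_0 = 60, so the period closes here.
sqrt(909) = [30; 6, 1, 2, 6, 2, 1, 6, 60]
Period length = 8

8


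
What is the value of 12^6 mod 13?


p = 13 is prime and the exponent is (p-1)/2 = 6, so by Euler's criterion 12^6 = (12/13) = +1 or -1 mod 13.
Compute by square-and-multiply:
  6 = 4 + 2 (binary 110)
  Repeated squaring mod 13: 12^1 = 12, 12^2 = 1, 12^4 = 1
  12^6 = 12^4 * 12^2 = 1 * 1 mod 13
    1 * 1 = 1 = 1 mod 13
  12^6 = 1 mod 13
Result 1: 12 is a quadratic residue mod 13.
12^6 mod 13 = 1

1


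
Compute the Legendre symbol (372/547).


p = 547 is prime, so compute (372/547) with the reciprocity algorithm (Jacobi-symbol steps: pull out 2s via (2/n), flip via reciprocity, reduce):
  pull out 2: (2/547) = -1  (since 547 mod 8 = 3)
  pull out 2: (2/547) = -1  (since 547 mod 8 = 3)
  reciprocity: (93/547) -> +(547/93)
  reduce: (82/93)
  pull out 2: (2/93) = -1  (since 93 mod 8 = 5)
  reciprocity: (41/93) -> +(93/41)
  reduce: (11/41)
  reciprocity: (11/41) -> +(41/11)
  reduce: (8/11)
  pull out 2: (2/11) = -1  (since 11 mod 8 = 3)
  pull out 2: (2/11) = -1  (since 11 mod 8 = 3)
  pull out 2: (2/11) = -1  (since 11 mod 8 = 3)
  (1/11) = 1
Product of signs = 1
(372/547) = 1

1


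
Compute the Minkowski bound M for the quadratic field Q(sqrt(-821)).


d = -821, d mod 4 = 3, so disc(K) = 4d = -3284; |disc(K)| = 3284
Imaginary quadratic field, so n = 2, s = r2 = 1, r1 = 0
M = (n!/n^n) * (4/pi)^s * sqrt(|disc(K)|) = (2!/2^2) * (4/pi)^1 * sqrt(3284)
= 0.5 * 1.273240 * 57.306195
= 36.4823

36.4823


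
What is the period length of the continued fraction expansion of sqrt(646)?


Run the CF algorithm for sqrt(646).
a_0 = floor(sqrt(646)) = 25; set m_0=0, q_0=1.
Recurrence: m' = q*a - m,  q' = (d - m'^2)/q,  a' = floor((a_0 + m')/q').
  step 1: m=25, q=21, a=2
  step 2: m=17, q=17, a=2
  step 3: m=17, q=21, a=2
  step 4: m=25, q=1, a=50
a_4 = 2*a_0 = 50, so the period closes here.
sqrt(646) = [25; 2, 2, 2, 50]
Period length = 4

4


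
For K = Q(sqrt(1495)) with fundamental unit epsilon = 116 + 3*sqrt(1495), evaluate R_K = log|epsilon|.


epsilon = 116 + 3*sqrt(1495)
= 231.9957
R = ln(231.9957)
= 5.4467

5.4467


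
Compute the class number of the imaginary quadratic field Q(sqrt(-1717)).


K = Q(sqrt(-1717)). d mod 4 = 3, so D = disc(K) = 4d = -6868
h(K) equals the number of primitive reduced positive-definite forms (a, b, c) = a*x^2 + b*x*y + c*y^2 with b^2 - 4ac = D,
where reduced means |b| <= a <= c, with b >= 0 whenever |b| = a or a = c, and primitive means gcd(a, b, c) = 1.
Reduced forces 3a^2 <= |D| = 6868, so 1 <= a <= 47; b must have the parity of D, and c = (b^2 - D)/(4a) must be an integer >= a.
Enumerate a = 1..47, b in [-a, a]:
  a=1: (1, 0, 1717)  [1]
  a=2: (2, 2, 859)  [1]
  a=3..12: none
  a=13: (13, -10, 134), (13, 10, 134)  [2]
  a=14..16: none
  a=17: (17, 0, 101)  [1]
  a=18..22: none
  a=23: (23, -20, 79), (23, 20, 79)  [2]
  a=24..25: none
  a=26: (26, -10, 67), (26, 10, 67)  [2]
  a=27..28: none
  a=29: (29, -18, 62), (29, 18, 62)  [2]
  a=30: none
  a=31: (31, -18, 58), (31, 18, 58)  [2]
  a=32..33: none
  a=34: (34, 34, 59)  [1]
  a=35..40: none
  a=41: (41, -26, 46), (41, 26, 46)  [2]
  a=42..47: none
Total reduced forms: 1 + 1 + 2 + 1 + 2 + 2 + 2 + 2 + 1 + 2 = 16
h = 16

16


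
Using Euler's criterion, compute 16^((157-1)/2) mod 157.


p = 157 is prime and the exponent is (p-1)/2 = 78, so by Euler's criterion 16^78 = (16/157) = +1 or -1 mod 157.
Compute by square-and-multiply:
  78 = 64 + 8 + 4 + 2 (binary 1001110)
  Repeated squaring mod 157: 16^1 = 16, 16^2 = 99, 16^4 = 67, 16^8 = 93, 16^16 = 14, 16^32 = 39, 16^64 = 108
  16^78 = 16^64 * 16^8 * 16^4 * 16^2 = 108 * 93 * 67 * 99 mod 157
    108 * 93 = 10044 = 153 mod 157
    153 * 67 = 10251 = 46 mod 157
    46 * 99 = 4554 = 1 mod 157
  16^78 = 1 mod 157
Result 1: 16 is a quadratic residue mod 157.
16^78 mod 157 = 1

1


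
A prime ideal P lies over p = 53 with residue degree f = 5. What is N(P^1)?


N(P^a) = p^(a*f)
= 53^(1*5)
= 53^5
= 418195493

418195493


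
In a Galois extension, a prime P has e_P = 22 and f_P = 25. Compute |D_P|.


|D_P| = e * f
= 22 * 25
= 550

550


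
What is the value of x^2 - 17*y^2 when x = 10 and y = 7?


x^2 - d*y^2
= 10^2 - 17*7^2
= 100 - 833
= -733

-733


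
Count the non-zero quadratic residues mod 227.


For prime p, the number of non-zero quadratic residues is (p-1)/2.
= (227-1)/2
= 113

113


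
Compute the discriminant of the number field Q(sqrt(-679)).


For K = Q(sqrt(d)) with d squarefree: disc(K) = d if d = 1 mod 4, and disc(K) = 4d if d = 2 or 3 mod 4.
Here d = -679, and d mod 4 = 1.
d = 1 mod 4 (O_K = Z[(1+sqrt(d))/2]), so disc(K) = d = -679

-679


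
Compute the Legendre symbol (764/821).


p = 821 is prime, so compute (764/821) with the reciprocity algorithm (Jacobi-symbol steps: pull out 2s via (2/n), flip via reciprocity, reduce):
  pull out 2: (2/821) = -1  (since 821 mod 8 = 5)
  pull out 2: (2/821) = -1  (since 821 mod 8 = 5)
  reciprocity: (191/821) -> +(821/191)
  reduce: (57/191)
  reciprocity: (57/191) -> +(191/57)
  reduce: (20/57)
  pull out 2: (2/57) = +1  (since 57 mod 8 = 1)
  pull out 2: (2/57) = +1  (since 57 mod 8 = 1)
  reciprocity: (5/57) -> +(57/5)
  reduce: (2/5)
  pull out 2: (2/5) = -1  (since 5 mod 8 = 5)
  (1/5) = 1
Product of signs = -1
(764/821) = -1

-1


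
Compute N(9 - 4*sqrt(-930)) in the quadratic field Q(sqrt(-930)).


N(a + b*sqrt(d)) = a^2 - d*b^2
= (9)^2 - (-930)*(-4)^2
= 81 + 14880
= 14961

14961


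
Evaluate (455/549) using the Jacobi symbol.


Compute (455/549) via quadratic reciprocity:
  reciprocity: (455/549) -> +(549/455)
  reduce: (94/455)
  pull out 2: (2/455) = +1  (since 455 mod 8 = 7)
  reciprocity: (47/455) -> -(455/47)
  reduce: (32/47)
  pull out 2: (2/47) = +1  (since 47 mod 8 = 7)
  pull out 2: (2/47) = +1  (since 47 mod 8 = 7)
  pull out 2: (2/47) = +1  (since 47 mod 8 = 7)
  pull out 2: (2/47) = +1  (since 47 mod 8 = 7)
  pull out 2: (2/47) = +1  (since 47 mod 8 = 7)
  (1/47) = 1
Product of signs = -1

-1


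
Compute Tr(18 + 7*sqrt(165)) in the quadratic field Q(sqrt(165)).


Tr(a + b*sqrt(d)) = (a + b*sqrt(d)) + (a - b*sqrt(d)) = 2a
= 2 * (18)
= 36

36


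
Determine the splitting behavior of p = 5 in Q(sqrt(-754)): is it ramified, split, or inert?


K = Q(sqrt(-754)). Since d mod 4 = 2, disc(K) = -3016.
Check p | disc: -3016 mod 5 = 4.
p does not divide disc. Compute Legendre symbol (d/p):
1^((5-1)/2) mod 5 = 1
(d/p) = 1, so p splits: (p) = P*P' with e=1, f=1, g=2.
Therefore p is split.

split


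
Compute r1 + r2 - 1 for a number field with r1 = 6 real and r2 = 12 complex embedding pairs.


By Dirichlet's unit theorem:
rank = r1 + r2 - 1
= 6 + 12 - 1
= 17

17


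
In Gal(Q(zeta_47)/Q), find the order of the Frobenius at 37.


The Frobenius at p in Gal(Q(zeta_n)/Q) = (Z/nZ)* is the class of p, so its order is ord_47(37), the smallest k >= 1 with 37^k = 1 mod 47.
n = 47 = 47, phi(47) = 46; the order divides phi(n).
Divisors of 46: 1, 2, 23, 46
Repeated squaring mod 47: 37^1 = 37, 37^2 = 6, 37^4 = 36, 37^8 = 27, 37^16 = 24, 37^32 = 12
Test divisors in increasing order:
  k=1: 37^1 = 37 mod 47
  k=2: 37^2 = 6 mod 47
  k=23: 37^23 = 24 * 36 * 6 * 37 = 1 mod 47  <- first divisor giving 1
Order = 23

23


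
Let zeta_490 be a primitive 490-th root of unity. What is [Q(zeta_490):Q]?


The degree equals Euler's totient phi(490).
490 = 2 * 5 * 7^2
phi(490) = 168

168


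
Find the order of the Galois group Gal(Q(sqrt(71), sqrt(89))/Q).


The 2 square roots of distinct primes are multiplicatively independent over Q,
so [K:Q] = 2^2 and Gal(K/Q) is isomorphic to (Z/2Z)^2.
|Gal| = 2^2 = 4

4


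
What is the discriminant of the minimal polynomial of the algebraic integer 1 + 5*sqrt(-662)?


The element 1 + 5*sqrt(-662) has minimal polynomial:
x^2 - 2*x + 16551
Discriminant = (-2)^2 - 4*(16551)
= 4 - 66204
= -66200

-66200


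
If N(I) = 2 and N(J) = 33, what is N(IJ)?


N(IJ) = N(I) * N(J)
= 2 * 33
= 66

66


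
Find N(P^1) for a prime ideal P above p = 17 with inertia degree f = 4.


N(P^a) = p^(a*f)
= 17^(1*4)
= 17^4
= 83521

83521


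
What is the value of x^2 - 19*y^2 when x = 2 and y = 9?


x^2 - d*y^2
= 2^2 - 19*9^2
= 4 - 1539
= -1535

-1535


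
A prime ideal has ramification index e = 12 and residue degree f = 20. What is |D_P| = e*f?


|D_P| = e * f
= 12 * 20
= 240

240


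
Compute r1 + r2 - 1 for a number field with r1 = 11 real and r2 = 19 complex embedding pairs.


By Dirichlet's unit theorem:
rank = r1 + r2 - 1
= 11 + 19 - 1
= 29

29


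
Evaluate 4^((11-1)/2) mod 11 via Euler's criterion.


p = 11 is prime and the exponent is (p-1)/2 = 5, so by Euler's criterion 4^5 = (4/11) = +1 or -1 mod 11.
Compute by square-and-multiply:
  5 = 4 + 1 (binary 101)
  Repeated squaring mod 11: 4^1 = 4, 4^2 = 5, 4^4 = 3
  4^5 = 4^4 * 4^1 = 3 * 4 mod 11
    3 * 4 = 12 = 1 mod 11
  4^5 = 1 mod 11
Result 1: 4 is a quadratic residue mod 11.
4^5 mod 11 = 1

1


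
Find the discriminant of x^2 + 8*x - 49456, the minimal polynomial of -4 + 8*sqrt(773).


The element -4 + 8*sqrt(773) has minimal polynomial:
x^2 + 8*x - 49456
Discriminant = (8)^2 - 4*(-49456)
= 64 + 197824
= 197888

197888


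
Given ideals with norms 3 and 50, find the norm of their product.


N(IJ) = N(I) * N(J)
= 3 * 50
= 150

150


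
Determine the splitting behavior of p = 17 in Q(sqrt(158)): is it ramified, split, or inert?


K = Q(sqrt(158)). Since d mod 4 = 2, disc(K) = 632.
Check p | disc: 632 mod 17 = 3.
p does not divide disc. Compute Legendre symbol (d/p):
5^((17-1)/2) mod 17 = -1
(d/p) = -1, so p is inert: (p) stays prime with e=1, f=2, g=1.
Therefore p is inert.

inert


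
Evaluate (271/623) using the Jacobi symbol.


Compute (271/623) via quadratic reciprocity:
  reciprocity: (271/623) -> -(623/271)
  reduce: (81/271)
  reciprocity: (81/271) -> +(271/81)
  reduce: (28/81)
  pull out 2: (2/81) = +1  (since 81 mod 8 = 1)
  pull out 2: (2/81) = +1  (since 81 mod 8 = 1)
  reciprocity: (7/81) -> +(81/7)
  reduce: (4/7)
  pull out 2: (2/7) = +1  (since 7 mod 8 = 7)
  pull out 2: (2/7) = +1  (since 7 mod 8 = 7)
  (1/7) = 1
Product of signs = -1

-1


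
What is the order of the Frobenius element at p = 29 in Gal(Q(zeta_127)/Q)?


The Frobenius at p in Gal(Q(zeta_n)/Q) = (Z/nZ)* is the class of p, so its order is ord_127(29), the smallest k >= 1 with 29^k = 1 mod 127.
n = 127 = 127, phi(127) = 126; the order divides phi(n).
Divisors of 126: 1, 2, 3, 6, 7, 9, 14, 18, 21, 42, 63, 126
Repeated squaring mod 127: 29^1 = 29, 29^2 = 79, 29^4 = 18, 29^8 = 70, 29^16 = 74, 29^32 = 15, 29^64 = 98
Test divisors in increasing order:
  k=1: 29^1 = 29 mod 127
  k=2: 29^2 = 79 mod 127
  k=3: 29^3 = 79 * 29 = 5 mod 127
  k=6: 29^6 = 18 * 79 = 25 mod 127
  k=7: 29^7 = 18 * 79 * 29 = 90 mod 127
  k=9: 29^9 = 70 * 29 = 125 mod 127
  k=14: 29^14 = 70 * 18 * 79 = 99 mod 127
  k=18: 29^18 = 74 * 79 = 4 mod 127
  k=21: 29^21 = 74 * 18 * 29 = 20 mod 127
  k=42: 29^42 = 15 * 70 * 79 = 19 mod 127
  k=63: 29^63 = 15 * 74 * 70 * 18 * 79 * 29 = 126 mod 127
  k=126: 29^126 = 98 * 15 * 74 * 70 * 18 * 79 = 1 mod 127  <- first divisor giving 1
Order = 126

126


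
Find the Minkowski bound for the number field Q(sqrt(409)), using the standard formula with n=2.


d = 409, d mod 4 = 1, so disc(K) = d = 409; |disc(K)| = 409
Real quadratic field, so n = 2, s = r2 = 0, r1 = 2
M = (n!/n^n) * (4/pi)^s * sqrt(|disc(K)|) = (2!/2^2) * (4/pi)^0 * sqrt(409)
= 0.5 * 1.000000 * 20.223748
= 10.1119

10.1119


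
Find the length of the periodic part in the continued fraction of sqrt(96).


Run the CF algorithm for sqrt(96).
a_0 = floor(sqrt(96)) = 9; set m_0=0, q_0=1.
Recurrence: m' = q*a - m,  q' = (d - m'^2)/q,  a' = floor((a_0 + m')/q').
  step 1: m=9, q=15, a=1
  step 2: m=6, q=4, a=3
  step 3: m=6, q=15, a=1
  step 4: m=9, q=1, a=18
a_4 = 2*a_0 = 18, so the period closes here.
sqrt(96) = [9; 1, 3, 1, 18]
Period length = 4

4


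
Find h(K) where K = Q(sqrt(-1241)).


K = Q(sqrt(-1241)). d mod 4 = 3, so D = disc(K) = 4d = -4964
h(K) equals the number of primitive reduced positive-definite forms (a, b, c) = a*x^2 + b*x*y + c*y^2 with b^2 - 4ac = D,
where reduced means |b| <= a <= c, with b >= 0 whenever |b| = a or a = c, and primitive means gcd(a, b, c) = 1.
Reduced forces 3a^2 <= |D| = 4964, so 1 <= a <= 40; b must have the parity of D, and c = (b^2 - D)/(4a) must be an integer >= a.
Enumerate a = 1..40, b in [-a, a]:
  a=1: (1, 0, 1241)  [1]
  a=2: (2, 2, 621)  [1]
  a=3: (3, -2, 414), (3, 2, 414)  [2]
  a=4: none
  a=5: (5, -4, 249), (5, 4, 249)  [2]
  a=6: (6, -2, 207), (6, 2, 207)  [2]
  a=7..8: none
  a=9: (9, -2, 138), (9, 2, 138)  [2]
  a=10: (10, -6, 125), (10, 6, 125)  [2]
  a=11..14: none
  a=15: (15, -14, 86), (15, -4, 83), (15, 4, 83), (15, 14, 86)  [4]
  a=16: none
  a=17: (17, 0, 73)  [1]
  a=18: (18, -2, 69), (18, 2, 69)  [2]
  a=19..22: none
  a=23: (23, -2, 54), (23, 2, 54)  [2]
  a=24: none
  a=25: (25, -6, 50), (25, 6, 50)  [2]
  a=26: none
  a=27: (27, -2, 46), (27, 2, 46)  [2]
  a=28: none
  a=29: (29, -16, 45), (29, 16, 45)  [2]
  a=30: (30, -26, 47), (30, -14, 43), (30, 14, 43), (30, 26, 47)  [4]
  a=31..33: none
  a=34: (34, 34, 45)  [1]
  a=35..40: none
Total reduced forms: 1 + 1 + 2 + 2 + 2 + 2 + 2 + 4 + 1 + 2 + 2 + 2 + 2 + 2 + 4 + 1 = 32
h = 32

32


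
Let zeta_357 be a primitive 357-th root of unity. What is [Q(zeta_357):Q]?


The degree equals Euler's totient phi(357).
357 = 3 * 7 * 17
phi(357) = 192

192


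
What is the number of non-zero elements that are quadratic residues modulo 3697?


For prime p, the number of non-zero quadratic residues is (p-1)/2.
= (3697-1)/2
= 1848

1848


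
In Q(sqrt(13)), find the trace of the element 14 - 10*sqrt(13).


Tr(a + b*sqrt(d)) = (a + b*sqrt(d)) + (a - b*sqrt(d)) = 2a
= 2 * (14)
= 28

28


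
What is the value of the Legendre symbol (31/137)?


p = 137 is prime, so compute (31/137) with the reciprocity algorithm (Jacobi-symbol steps: pull out 2s via (2/n), flip via reciprocity, reduce):
  reciprocity: (31/137) -> +(137/31)
  reduce: (13/31)
  reciprocity: (13/31) -> +(31/13)
  reduce: (5/13)
  reciprocity: (5/13) -> +(13/5)
  reduce: (3/5)
  reciprocity: (3/5) -> +(5/3)
  reduce: (2/3)
  pull out 2: (2/3) = -1  (since 3 mod 8 = 3)
  (1/3) = 1
Product of signs = -1
(31/137) = -1

-1


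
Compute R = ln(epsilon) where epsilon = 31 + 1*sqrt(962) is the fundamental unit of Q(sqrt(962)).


epsilon = 31 + 1*sqrt(962)
= 62.0161
R = ln(62.0161)
= 4.1274

4.1274


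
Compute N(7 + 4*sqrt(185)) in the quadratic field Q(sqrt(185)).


N(a + b*sqrt(d)) = a^2 - d*b^2
= (7)^2 - (185)*(4)^2
= 49 - 2960
= -2911

-2911


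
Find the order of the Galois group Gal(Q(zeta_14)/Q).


|Gal(Q(zeta_14)/Q)| = phi(14)
= 6

6


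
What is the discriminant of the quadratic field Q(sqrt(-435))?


For K = Q(sqrt(d)) with d squarefree: disc(K) = d if d = 1 mod 4, and disc(K) = 4d if d = 2 or 3 mod 4.
Here d = -435, and d mod 4 = 1.
d = 1 mod 4 (O_K = Z[(1+sqrt(d))/2]), so disc(K) = d = -435

-435


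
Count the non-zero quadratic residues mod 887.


For prime p, the number of non-zero quadratic residues is (p-1)/2.
= (887-1)/2
= 443

443


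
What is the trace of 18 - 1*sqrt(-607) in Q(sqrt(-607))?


Tr(a + b*sqrt(d)) = (a + b*sqrt(d)) + (a - b*sqrt(d)) = 2a
= 2 * (18)
= 36

36


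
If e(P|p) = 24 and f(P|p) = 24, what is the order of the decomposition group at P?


|D_P| = e * f
= 24 * 24
= 576

576


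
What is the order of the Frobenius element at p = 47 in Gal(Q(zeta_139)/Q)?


The Frobenius at p in Gal(Q(zeta_n)/Q) = (Z/nZ)* is the class of p, so its order is ord_139(47), the smallest k >= 1 with 47^k = 1 mod 139.
n = 139 = 139, phi(139) = 138; the order divides phi(n).
Divisors of 138: 1, 2, 3, 6, 23, 46, 69, 138
Repeated squaring mod 139: 47^1 = 47, 47^2 = 124, 47^4 = 86, 47^8 = 29, 47^16 = 7, 47^32 = 49, 47^64 = 38, 47^128 = 54
Test divisors in increasing order:
  k=1: 47^1 = 47 mod 139
  k=2: 47^2 = 124 mod 139
  k=3: 47^3 = 124 * 47 = 129 mod 139
  k=6: 47^6 = 86 * 124 = 100 mod 139
  k=23: 47^23 = 7 * 86 * 124 * 47 = 96 mod 139
  k=46: 47^46 = 49 * 29 * 86 * 124 = 42 mod 139
  k=69: 47^69 = 38 * 86 * 47 = 1 mod 139  <- first divisor giving 1
Order = 69

69


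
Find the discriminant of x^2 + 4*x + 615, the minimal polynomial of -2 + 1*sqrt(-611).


The element -2 + 1*sqrt(-611) has minimal polynomial:
x^2 + 4*x + 615
Discriminant = (4)^2 - 4*(615)
= 16 - 2460
= -2444

-2444


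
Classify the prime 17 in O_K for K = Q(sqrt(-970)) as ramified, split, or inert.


K = Q(sqrt(-970)). Since d mod 4 = 2, disc(K) = -3880.
Check p | disc: -3880 mod 17 = 13.
p does not divide disc. Compute Legendre symbol (d/p):
16^((17-1)/2) mod 17 = 1
(d/p) = 1, so p splits: (p) = P*P' with e=1, f=1, g=2.
Therefore p is split.

split


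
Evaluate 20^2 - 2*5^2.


x^2 - d*y^2
= 20^2 - 2*5^2
= 400 - 50
= 350

350


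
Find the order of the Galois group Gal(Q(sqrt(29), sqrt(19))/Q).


The 2 square roots of distinct primes are multiplicatively independent over Q,
so [K:Q] = 2^2 and Gal(K/Q) is isomorphic to (Z/2Z)^2.
|Gal| = 2^2 = 4

4


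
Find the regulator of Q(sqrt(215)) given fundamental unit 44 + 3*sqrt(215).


epsilon = 44 + 3*sqrt(215)
= 87.9886
R = ln(87.9886)
= 4.4772

4.4772


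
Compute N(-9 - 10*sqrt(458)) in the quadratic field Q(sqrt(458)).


N(a + b*sqrt(d)) = a^2 - d*b^2
= (-9)^2 - (458)*(-10)^2
= 81 - 45800
= -45719

-45719


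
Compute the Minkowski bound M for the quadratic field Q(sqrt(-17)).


d = -17, d mod 4 = 3, so disc(K) = 4d = -68; |disc(K)| = 68
Imaginary quadratic field, so n = 2, s = r2 = 1, r1 = 0
M = (n!/n^n) * (4/pi)^s * sqrt(|disc(K)|) = (2!/2^2) * (4/pi)^1 * sqrt(68)
= 0.5 * 1.273240 * 8.246211
= 5.2497

5.2497


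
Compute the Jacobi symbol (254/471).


Compute (254/471) via quadratic reciprocity:
  pull out 2: (2/471) = +1  (since 471 mod 8 = 7)
  reciprocity: (127/471) -> -(471/127)
  reduce: (90/127)
  pull out 2: (2/127) = +1  (since 127 mod 8 = 7)
  reciprocity: (45/127) -> +(127/45)
  reduce: (37/45)
  reciprocity: (37/45) -> +(45/37)
  reduce: (8/37)
  pull out 2: (2/37) = -1  (since 37 mod 8 = 5)
  pull out 2: (2/37) = -1  (since 37 mod 8 = 5)
  pull out 2: (2/37) = -1  (since 37 mod 8 = 5)
  (1/37) = 1
Product of signs = 1

1


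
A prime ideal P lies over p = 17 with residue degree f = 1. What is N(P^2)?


N(P^a) = p^(a*f)
= 17^(2*1)
= 17^2
= 289

289


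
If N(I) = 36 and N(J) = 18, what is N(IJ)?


N(IJ) = N(I) * N(J)
= 36 * 18
= 648

648


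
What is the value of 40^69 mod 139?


p = 139 is prime and the exponent is (p-1)/2 = 69, so by Euler's criterion 40^69 = (40/139) = +1 or -1 mod 139.
Compute by square-and-multiply:
  69 = 64 + 4 + 1 (binary 1000101)
  Repeated squaring mod 139: 40^1 = 40, 40^2 = 71, 40^4 = 37, 40^8 = 118, 40^16 = 24, 40^32 = 20, 40^64 = 122
  40^69 = 40^64 * 40^4 * 40^1 = 122 * 37 * 40 mod 139
    122 * 37 = 4514 = 66 mod 139
    66 * 40 = 2640 = 138 mod 139
  40^69 = 138 mod 139
Result 138 = p - 1 = -1 mod 139: 40 is a quadratic non-residue mod 139. As a residue in [0, p-1] the value is 138.
40^69 mod 139 = 138

138


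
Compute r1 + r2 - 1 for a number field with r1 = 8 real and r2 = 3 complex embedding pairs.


By Dirichlet's unit theorem:
rank = r1 + r2 - 1
= 8 + 3 - 1
= 10

10


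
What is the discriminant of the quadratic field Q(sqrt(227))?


For K = Q(sqrt(d)) with d squarefree: disc(K) = d if d = 1 mod 4, and disc(K) = 4d if d = 2 or 3 mod 4.
Here d = 227, and d mod 4 = 3.
d = 3 mod 4, not 1 (O_K = Z[sqrt(d)]), so disc(K) = 4d = 4 * (227) = 908

908


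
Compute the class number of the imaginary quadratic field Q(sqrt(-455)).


K = Q(sqrt(-455)). d mod 4 = 1, so D = disc(K) = d = -455
h(K) equals the number of primitive reduced positive-definite forms (a, b, c) = a*x^2 + b*x*y + c*y^2 with b^2 - 4ac = D,
where reduced means |b| <= a <= c, with b >= 0 whenever |b| = a or a = c, and primitive means gcd(a, b, c) = 1.
Reduced forces 3a^2 <= |D| = 455, so 1 <= a <= 12; b must have the parity of D, and c = (b^2 - D)/(4a) must be an integer >= a.
Enumerate a = 1..12, b in [-a, a]:
  a=1: (1, 1, 114)  [1]
  a=2: (2, -1, 57), (2, 1, 57)  [2]
  a=3: (3, -1, 38), (3, 1, 38)  [2]
  a=4: (4, -3, 29), (4, 3, 29)  [2]
  a=5: (5, 5, 24)  [1]
  a=6: (6, -5, 20), (6, -1, 19), (6, 1, 19), (6, 5, 20)  [4]
  a=7: (7, 7, 18)  [1]
  a=8: (8, -5, 15), (8, 5, 15)  [2]
  a=9: (9, -7, 14), (9, 7, 14)  [2]
  a=10: (10, -5, 12), (10, 5, 12)  [2]
  a=11: none
  a=12: (12, 11, 12)  [1]
Total reduced forms: 1 + 2 + 2 + 2 + 1 + 4 + 1 + 2 + 2 + 2 + 1 = 20
h = 20

20


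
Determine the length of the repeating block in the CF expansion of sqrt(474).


Run the CF algorithm for sqrt(474).
a_0 = floor(sqrt(474)) = 21; set m_0=0, q_0=1.
Recurrence: m' = q*a - m,  q' = (d - m'^2)/q,  a' = floor((a_0 + m')/q').
  step 1: m=21, q=33, a=1
  step 2: m=12, q=10, a=3
  step 3: m=18, q=15, a=2
  step 4: m=12, q=22, a=1
  step 5: m=10, q=17, a=1
  step 6: m=7, q=25, a=1
  step 7: m=18, q=6, a=6
  step 8: m=18, q=25, a=1
  step 9: m=7, q=17, a=1
  step 10: m=10, q=22, a=1
  step 11: m=12, q=15, a=2
  step 12: m=18, q=10, a=3
  step 13: m=12, q=33, a=1
  step 14: m=21, q=1, a=42
a_14 = 2*a_0 = 42, so the period closes here.
sqrt(474) = [21; 1, 3, 2, 1, 1, 1, 6, 1, 1, 1, 2, 3, 1, 42]
Period length = 14

14
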